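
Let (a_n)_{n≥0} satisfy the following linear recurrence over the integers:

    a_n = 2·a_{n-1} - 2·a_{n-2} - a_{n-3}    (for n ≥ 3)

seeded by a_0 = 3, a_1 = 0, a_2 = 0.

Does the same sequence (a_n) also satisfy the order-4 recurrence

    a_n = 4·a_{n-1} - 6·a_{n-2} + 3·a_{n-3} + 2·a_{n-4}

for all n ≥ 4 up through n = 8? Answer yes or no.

yes

Terms a_0..a_8: 3, 0, 0, -3, -6, -6, 3, 24, 48
n=4: candidate gives -6, actual a_4 = -6 ✓
n=5: candidate gives -6, actual a_5 = -6 ✓
n=6: candidate gives 3, actual a_6 = 3 ✓
n=7: candidate gives 24, actual a_7 = 24 ✓
n=8: candidate gives 48, actual a_8 = 48 ✓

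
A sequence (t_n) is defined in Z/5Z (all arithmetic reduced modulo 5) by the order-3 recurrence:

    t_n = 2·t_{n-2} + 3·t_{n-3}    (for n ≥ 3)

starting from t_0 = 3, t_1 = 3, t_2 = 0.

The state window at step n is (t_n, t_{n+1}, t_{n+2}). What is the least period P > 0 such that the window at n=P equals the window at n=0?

124

n=0: window = (3, 3, 0)
n=1: window = (3, 0, 0)
n=2: window = (0, 0, 4)
n=3: window = (0, 4, 0)
n=4: window = (4, 0, 3)
n=5: window = (0, 3, 2)
n=6: window = (3, 2, 1)
n=7: window = (2, 1, 3)
n=8: window = (1, 3, 3)
n=9: window = (3, 3, 4)
n=10: window = (3, 4, 0)
n=11: window = (4, 0, 2)
n=12: window = (0, 2, 2)
n=13: window = (2, 2, 4)
n=14: window = (2, 4, 0)
n=15: window = (4, 0, 4)
n=16: window = (0, 4, 2)
n=17: window = (4, 2, 3)
n=18: window = (2, 3, 1)
n=19: window = (3, 1, 2)
n=20: window = (1, 2, 1)
n=21: window = (2, 1, 2)
n=22: window = (1, 2, 3)
n=23: window = (2, 3, 2)
n=24: window = (3, 2, 2)
n=25: window = (2, 2, 3)
n=26: window = (2, 3, 0)
n=27: window = (3, 0, 2)
n=28: window = (0, 2, 4)
n=29: window = (2, 4, 4)
n=30: window = (4, 4, 4)
n=31: window = (4, 4, 0)
n=32: window = (4, 0, 0)
n=33: window = (0, 0, 2)
n=34: window = (0, 2, 0)
n=35: window = (2, 0, 4)
n=36: window = (0, 4, 1)
n=37: window = (4, 1, 3)
n=38: window = (1, 3, 4)
n=39: window = (3, 4, 4)
n=40: window = (4, 4, 2)
…
n=122: window = (4, 3, 3)
n=123: window = (3, 3, 3)
n=124: window = (3, 3, 0)
window at n=124 equals window at n=0 → period = 124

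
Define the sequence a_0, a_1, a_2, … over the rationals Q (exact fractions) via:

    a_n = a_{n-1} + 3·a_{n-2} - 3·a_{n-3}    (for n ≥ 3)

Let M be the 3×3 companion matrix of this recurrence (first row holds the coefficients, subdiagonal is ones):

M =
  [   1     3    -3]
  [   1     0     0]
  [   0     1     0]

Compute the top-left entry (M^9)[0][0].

(M^9)[0][0] is the top entry after applying M 9 times to the unit state (1, 0, 0). Equivalently it is h_{11} for the auxiliary sequence (h_n) obeying the same recurrence with h_2 = 1 and h_i = 0 for 0 ≤ i < 2:
h_3 = 1·1 + 3·0 + -3·0 = 1
h_4 = 1·1 + 3·1 + -3·0 = 4
h_5 = 1·4 + 3·1 + -3·1 = 4
h_6 = 1·4 + 3·4 + -3·1 = 13
h_7 = 1·13 + 3·4 + -3·4 = 13
h_8 = 1·13 + 3·13 + -3·4 = 40
h_9 = 1·40 + 3·13 + -3·13 = 40
h_10 = 1·40 + 3·40 + -3·13 = 121
h_11 = 1·121 + 3·40 + -3·40 = 121

121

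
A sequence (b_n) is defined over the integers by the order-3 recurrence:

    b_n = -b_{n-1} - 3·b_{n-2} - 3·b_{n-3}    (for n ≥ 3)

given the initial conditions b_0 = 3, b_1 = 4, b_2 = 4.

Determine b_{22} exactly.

44290

b_3 = -1·4 + -3·4 + -3·3 = -25
b_4 = -1·-25 + -3·4 + -3·4 = 1
b_5 = -1·1 + -3·-25 + -3·4 = 62
b_6 = -1·62 + -3·1 + -3·-25 = 10
b_7 = -1·10 + -3·62 + -3·1 = -199
b_8 = -1·-199 + -3·10 + -3·62 = -17
b_9 = -1·-17 + -3·-199 + -3·10 = 584
b_10 = -1·584 + -3·-17 + -3·-199 = 64
b_11 = -1·64 + -3·584 + -3·-17 = -1765
b_12 = -1·-1765 + -3·64 + -3·584 = -179
b_13 = -1·-179 + -3·-1765 + -3·64 = 5282
b_14 = -1·5282 + -3·-179 + -3·-1765 = 550
b_15 = -1·550 + -3·5282 + -3·-179 = -15859
b_16 = -1·-15859 + -3·550 + -3·5282 = -1637
b_17 = -1·-1637 + -3·-15859 + -3·550 = 47564
b_18 = -1·47564 + -3·-1637 + -3·-15859 = 4924
b_19 = -1·4924 + -3·47564 + -3·-1637 = -142705
b_20 = -1·-142705 + -3·4924 + -3·47564 = -14759
b_21 = -1·-14759 + -3·-142705 + -3·4924 = 428102
b_22 = -1·428102 + -3·-14759 + -3·-142705 = 44290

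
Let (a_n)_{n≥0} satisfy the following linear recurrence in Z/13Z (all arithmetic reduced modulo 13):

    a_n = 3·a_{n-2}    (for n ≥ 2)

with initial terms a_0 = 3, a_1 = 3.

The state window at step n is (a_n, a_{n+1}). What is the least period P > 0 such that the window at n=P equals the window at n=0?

6

n=0: window = (3, 3)
n=1: window = (3, 9)
n=2: window = (9, 9)
n=3: window = (9, 1)
n=4: window = (1, 1)
n=5: window = (1, 3)
n=6: window = (3, 3)
window at n=6 equals window at n=0 → period = 6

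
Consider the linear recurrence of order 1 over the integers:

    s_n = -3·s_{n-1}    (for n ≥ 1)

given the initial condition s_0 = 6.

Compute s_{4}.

486

s_1 = -3·6 = -18
s_2 = -3·-18 = 54
s_3 = -3·54 = -162
s_4 = -3·-162 = 486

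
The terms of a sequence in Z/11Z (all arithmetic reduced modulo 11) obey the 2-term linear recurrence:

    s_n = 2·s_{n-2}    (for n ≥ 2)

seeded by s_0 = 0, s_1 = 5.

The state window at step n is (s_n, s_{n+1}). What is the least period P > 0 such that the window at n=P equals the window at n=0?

20

n=0: window = (0, 5)
n=1: window = (5, 0)
n=2: window = (0, 10)
n=3: window = (10, 0)
n=4: window = (0, 9)
n=5: window = (9, 0)
n=6: window = (0, 7)
n=7: window = (7, 0)
n=8: window = (0, 3)
n=9: window = (3, 0)
n=10: window = (0, 6)
n=11: window = (6, 0)
n=12: window = (0, 1)
n=13: window = (1, 0)
n=14: window = (0, 2)
n=15: window = (2, 0)
n=16: window = (0, 4)
n=17: window = (4, 0)
n=18: window = (0, 8)
n=19: window = (8, 0)
n=20: window = (0, 5)
window at n=20 equals window at n=0 → period = 20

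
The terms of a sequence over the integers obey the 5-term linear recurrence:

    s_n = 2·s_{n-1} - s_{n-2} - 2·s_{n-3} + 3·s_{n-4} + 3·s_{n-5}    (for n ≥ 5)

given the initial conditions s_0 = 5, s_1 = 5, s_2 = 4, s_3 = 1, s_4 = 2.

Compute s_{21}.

130293

s_5 = 2·2 + -1·1 + -2·4 + 3·5 + 3·5 = 25
s_6 = 2·25 + -1·2 + -2·1 + 3·4 + 3·5 = 73
s_7 = 2·73 + -1·25 + -2·2 + 3·1 + 3·4 = 132
s_8 = 2·132 + -1·73 + -2·25 + 3·2 + 3·1 = 150
s_9 = 2·150 + -1·132 + -2·73 + 3·25 + 3·2 = 103
s_10 = 2·103 + -1·150 + -2·132 + 3·73 + 3·25 = 86
s_11 = 2·86 + -1·103 + -2·150 + 3·132 + 3·73 = 384
s_12 = 2·384 + -1·86 + -2·103 + 3·150 + 3·132 = 1322
s_13 = 2·1322 + -1·384 + -2·86 + 3·103 + 3·150 = 2847
s_14 = 2·2847 + -1·1322 + -2·384 + 3·86 + 3·103 = 4171
s_15 = 2·4171 + -1·2847 + -2·1322 + 3·384 + 3·86 = 4261
s_16 = 2·4261 + -1·4171 + -2·2847 + 3·1322 + 3·384 = 3775
s_17 = 2·3775 + -1·4261 + -2·4171 + 3·2847 + 3·1322 = 7454
s_18 = 2·7454 + -1·3775 + -2·4261 + 3·4171 + 3·2847 = 23665
s_19 = 2·23665 + -1·7454 + -2·3775 + 3·4261 + 3·4171 = 57622
s_20 = 2·57622 + -1·23665 + -2·7454 + 3·3775 + 3·4261 = 100779
s_21 = 2·100779 + -1·57622 + -2·23665 + 3·7454 + 3·3775 = 130293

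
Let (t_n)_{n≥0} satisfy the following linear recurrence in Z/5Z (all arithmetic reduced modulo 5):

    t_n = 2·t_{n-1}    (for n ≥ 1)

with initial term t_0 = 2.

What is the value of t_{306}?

3

t_1 = 2·2 = 4
t_2 = 2·4 = 3
t_3 = 2·3 = 1
t_4 = 2·1 = 2
(t_4) = (2) = (t_0), so the sequence has period 4.
306 ≡ 2 (mod 4), hence t_306 = t_2 = 3.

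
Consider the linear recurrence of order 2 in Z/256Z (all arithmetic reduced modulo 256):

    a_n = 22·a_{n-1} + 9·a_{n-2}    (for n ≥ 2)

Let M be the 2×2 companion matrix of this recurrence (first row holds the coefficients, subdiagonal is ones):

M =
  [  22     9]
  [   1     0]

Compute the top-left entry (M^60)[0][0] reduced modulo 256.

245

(M^60)[0][0] is the top entry after applying M 60 times to the unit state (1, 0). Equivalently it is h_{61} for the auxiliary sequence (h_n) obeying the same recurrence with h_1 = 1 and h_i = 0 for 0 ≤ i < 1:
h_2 = 22·1 + 9·0 = 22
h_3 = 22·22 + 9·1 = 237
h_4 = 22·237 + 9·22 = 36
h_5 = 22·36 + 9·237 = 109
h_6 = 22·109 + 9·36 = 162
h_7 = 22·162 + 9·109 = 193
h_8 = 22·193 + 9·162 = 72
h_9 = 22·72 + 9·193 = 249
h_10 = 22·249 + 9·72 = 238
h_11 = 22·238 + 9·249 = 53
h_12 = 22·53 + 9·238 = 236
h_13 = 22·236 + 9·53 = 37
h_14 = 22·37 + 9·236 = 122
h_15 = 22·122 + 9·37 = 201
h_16 = 22·201 + 9·122 = 144
h_17 = 22·144 + 9·201 = 113
h_18 = 22·113 + 9·144 = 198
h_19 = 22·198 + 9·113 = 253
h_20 = 22·253 + 9·198 = 180
h_21 = 22·180 + 9·253 = 93
h_22 = 22·93 + 9·180 = 82
h_23 = 22·82 + 9·93 = 81
h_24 = 22·81 + 9·82 = 216
h_25 = 22·216 + 9·81 = 105
h_26 = 22·105 + 9·216 = 158
h_27 = 22·158 + 9·105 = 69
h_28 = 22·69 + 9·158 = 124
h_29 = 22·124 + 9·69 = 21
h_30 = 22·21 + 9·124 = 42
h_31 = 22·42 + 9·21 = 89
h_32 = 22·89 + 9·42 = 32
h_33 = 22·32 + 9·89 = 225
h_34 = 22·225 + 9·32 = 118
h_35 = 22·118 + 9·225 = 13
h_36 = 22·13 + 9·118 = 68
h_37 = 22·68 + 9·13 = 77
h_38 = 22·77 + 9·68 = 2
h_39 = 22·2 + 9·77 = 225
h_40 = 22·225 + 9·2 = 104
h_41 = 22·104 + 9·225 = 217
h_42 = 22·217 + 9·104 = 78
h_43 = 22·78 + 9·217 = 85
h_44 = 22·85 + 9·78 = 12
h_45 = 22·12 + 9·85 = 5
h_46 = 22·5 + 9·12 = 218
h_47 = 22·218 + 9·5 = 233
h_48 = 22·233 + 9·218 = 176
h_49 = 22·176 + 9·233 = 81
h_50 = 22·81 + 9·176 = 38
h_51 = 22·38 + 9·81 = 29
h_52 = 22·29 + 9·38 = 212
h_53 = 22·212 + 9·29 = 61
h_54 = 22·61 + 9·212 = 178
h_55 = 22·178 + 9·61 = 113
h_56 = 22·113 + 9·178 = 248
h_57 = 22·248 + 9·113 = 73
h_58 = 22·73 + 9·248 = 254
h_59 = 22·254 + 9·73 = 101
h_60 = 22·101 + 9·254 = 156
h_61 = 22·156 + 9·101 = 245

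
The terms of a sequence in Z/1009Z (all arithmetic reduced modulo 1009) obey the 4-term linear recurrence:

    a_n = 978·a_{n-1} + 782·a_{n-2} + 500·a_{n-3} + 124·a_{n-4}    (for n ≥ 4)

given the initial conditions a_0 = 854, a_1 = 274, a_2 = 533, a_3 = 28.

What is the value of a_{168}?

a_4 = 978·28 + 782·533 + 500·274 + 124·854 = 966
a_5 = 978·966 + 782·28 + 500·533 + 124·274 = 825
a_6 = 978·825 + 782·966 + 500·28 + 124·533 = 711
a_7 = 978·711 + 782·825 + 500·966 + 124·28 = 690
a_8 = 978·690 + 782·711 + 500·825 + 124·966 = 383
a_9 = 978·383 + 782·690 + 500·711 + 124·825 = 723
Continuing the recurrence:
  a_10 = 930;  a_11 = 362;  a_12 = 1004;  a_13 = 421;  a_14 = 875;  a_15 = 416
  a_16 = 377;  a_17 = 165;  a_18 = 799;  a_19 = 276;  a_20 = 868;  a_21 = 457
  a_22 = 648;  a_23 = 328;  a_24 = 275;  a_25 = 32;  a_26 = 324;  a_27 = 433
  a_28 = 462;  a_29 = 887;  a_30 = 198;  a_31 = 521;  a_32 = 776;  a_33 = 71
  a_34 = 754;  a_35 = 432;  a_36 = 651;  a_37 = 174;  a_38 = 939;  a_39 = 698
  a_40 = 536;  a_41 = 197;  a_42 = 651;  a_43 = 69;  a_44 = 922;  a_45 = 965
  a_46 = 122;  a_47 = 523;  a_48 = 998;  a_49 = 731;  a_50 = 178;  a_51 = 905
  a_52 = 38;  a_53 = 274;  a_54 = 375;  a_55 = 893;  a_56 = 652;  a_57 = 571
  a_58 = 379;  a_59 = 738;  a_60 = 142;  a_61 = 593;  a_62 = 121;  a_63 = 943
  a_64 = 113;  a_65 = 215;  a_66 = 138;  a_67 = 278;  a_68 = 848;  a_69 = 212
  a_70 = 431;  a_71 = 450;  a_72 = 483;  a_73 = 558;  a_74 = 155;  a_75 = 353
  a_76 = 154;  a_77 = 238;  a_78 = 16;  a_79 = 665;  a_80 = 841;  a_81 = 737
  a_82 = 659;  a_83 = 424;  a_84 = 284;  a_85 = 19;  a_86 = 625;  a_87 = 367
  a_88 = 436;  a_89 = 87;  a_90 = 918;  a_91 = 384;  a_92 = 372;  a_93 = 785
  a_94 = 298;  a_95 = 778;  a_96 = 777;  a_97 = 242;  a_98 = 920;  a_99 = 945
  a_100 = 402;  a_101 = 691;  a_102 = 684;  a_103 = 877;  a_104 = 1003;  a_105 = 757
  a_106 = 747;  a_107 = 553;  a_108 = 343;  a_109 = 252;  a_110 = 935;  a_111 = 515
  a_112 = 862;  a_113 = 962;  a_114 = 630;  a_115 = 670;  a_116 = 328;  a_117 = 609
  a_118 = 941;  a_119 = 964;  a_120 = 781;  a_121 = 277;  a_122 = 129;  a_123 = 207
  a_124 = 871;  a_125 = 642;  a_126 = 759;  a_127 = 304;  a_128 = 82;  a_129 = 102
  a_130 = 342;  a_131 = 544;  a_132 = 976;  a_133 = 643;  a_134 = 275;  a_135 = 397
  a_136 = 516;  a_137 = 127;  a_138 = 541;  a_139 = 297;  a_140 = 515;  a_141 = 55
  a_142 = 110;  a_143 = 958;  a_144 = 368;  a_145 = 440;  a_146 = 945;  a_147 = 69
  a_148 = 546;  a_149 = 61;  a_150 = 622;  a_151 = 213;  a_152 = 857;  a_153 = 477
  a_154 = 536;  a_155 = 74;  a_156 = 840;  a_157 = 781;  a_158 = 572;  a_159 = 69
  a_160 = 446;  a_161 = 205;  a_162 = 858;  a_163 = 10;  a_164 = 61;  a_165 = 245
  a_166 = 149
a_167 = 978·149 + 782·245 + 500·61 + 124·10 = 767
a_168 = 978·767 + 782·149 + 500·245 + 124·61 = 825

825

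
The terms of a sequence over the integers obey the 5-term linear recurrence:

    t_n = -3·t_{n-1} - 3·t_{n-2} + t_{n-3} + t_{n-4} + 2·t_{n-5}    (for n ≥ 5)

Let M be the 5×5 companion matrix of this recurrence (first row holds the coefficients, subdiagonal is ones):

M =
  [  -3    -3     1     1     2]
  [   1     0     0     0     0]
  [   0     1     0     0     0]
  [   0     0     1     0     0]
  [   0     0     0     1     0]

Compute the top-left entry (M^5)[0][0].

17

(M^5)[0][0] is the top entry after applying M 5 times to the unit state (1, 0, 0, 0, 0). Equivalently it is h_{9} for the auxiliary sequence (h_n) obeying the same recurrence with h_4 = 1 and h_i = 0 for 0 ≤ i < 4:
h_5 = -3·1 + -3·0 + 1·0 + 1·0 + 2·0 = -3
h_6 = -3·-3 + -3·1 + 1·0 + 1·0 + 2·0 = 6
h_7 = -3·6 + -3·-3 + 1·1 + 1·0 + 2·0 = -8
h_8 = -3·-8 + -3·6 + 1·-3 + 1·1 + 2·0 = 4
h_9 = -3·4 + -3·-8 + 1·6 + 1·-3 + 2·1 = 17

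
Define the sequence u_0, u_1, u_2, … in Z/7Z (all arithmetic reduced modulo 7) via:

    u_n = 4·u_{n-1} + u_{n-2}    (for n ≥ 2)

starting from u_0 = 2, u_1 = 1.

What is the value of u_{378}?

u_2 = 4·1 + 1·2 = 6
u_3 = 4·6 + 1·1 = 4
u_4 = 4·4 + 1·6 = 1
u_5 = 4·1 + 1·4 = 1
u_6 = 4·1 + 1·1 = 5
u_7 = 4·5 + 1·1 = 0
u_8 = 4·0 + 1·5 = 5
u_9 = 4·5 + 1·0 = 6
u_10 = 4·6 + 1·5 = 1
u_11 = 4·1 + 1·6 = 3
u_12 = 4·3 + 1·1 = 6
u_13 = 4·6 + 1·3 = 6
u_14 = 4·6 + 1·6 = 2
u_15 = 4·2 + 1·6 = 0
u_16 = 4·0 + 1·2 = 2
u_17 = 4·2 + 1·0 = 1
(u_16, u_17) = (2, 1) = (u_0, u_1), so the sequence has period 16.
378 ≡ 10 (mod 16), hence u_378 = u_10 = 1.

1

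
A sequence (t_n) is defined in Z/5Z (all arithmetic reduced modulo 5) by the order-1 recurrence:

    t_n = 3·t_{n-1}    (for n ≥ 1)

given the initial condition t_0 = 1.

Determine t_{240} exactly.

1

t_1 = 3·1 = 3
t_2 = 3·3 = 4
t_3 = 3·4 = 2
t_4 = 3·2 = 1
(t_4) = (1) = (t_0), so the sequence has period 4.
240 ≡ 0 (mod 4), hence t_240 = t_0 = 1.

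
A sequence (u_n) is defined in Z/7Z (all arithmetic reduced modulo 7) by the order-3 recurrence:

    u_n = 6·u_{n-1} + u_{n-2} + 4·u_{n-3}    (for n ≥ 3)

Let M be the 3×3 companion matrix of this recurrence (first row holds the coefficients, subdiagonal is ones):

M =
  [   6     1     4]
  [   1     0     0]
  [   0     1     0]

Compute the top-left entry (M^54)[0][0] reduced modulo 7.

(M^54)[0][0] is the top entry after applying M 54 times to the unit state (1, 0, 0). Equivalently it is h_{56} for the auxiliary sequence (h_n) obeying the same recurrence with h_2 = 1 and h_i = 0 for 0 ≤ i < 2:
h_3 = 6·1 + 1·0 + 4·0 = 6
h_4 = 6·6 + 1·1 + 4·0 = 2
h_5 = 6·2 + 1·6 + 4·1 = 1
h_6 = 6·1 + 1·2 + 4·6 = 4
h_7 = 6·4 + 1·1 + 4·2 = 5
h_8 = 6·5 + 1·4 + 4·1 = 3
h_9 = 6·3 + 1·5 + 4·4 = 4
h_10 = 6·4 + 1·3 + 4·5 = 5
h_11 = 6·5 + 1·4 + 4·3 = 4
h_12 = 6·4 + 1·5 + 4·4 = 3
h_13 = 6·3 + 1·4 + 4·5 = 0
h_14 = 6·0 + 1·3 + 4·4 = 5
h_15 = 6·5 + 1·0 + 4·3 = 0
h_16 = 6·0 + 1·5 + 4·0 = 5
h_17 = 6·5 + 1·0 + 4·5 = 1
h_18 = 6·1 + 1·5 + 4·0 = 4
h_19 = 6·4 + 1·1 + 4·5 = 3
h_20 = 6·3 + 1·4 + 4·1 = 5
h_21 = 6·5 + 1·3 + 4·4 = 0
h_22 = 6·0 + 1·5 + 4·3 = 3
h_23 = 6·3 + 1·0 + 4·5 = 3
h_24 = 6·3 + 1·3 + 4·0 = 0
h_25 = 6·0 + 1·3 + 4·3 = 1
h_26 = 6·1 + 1·0 + 4·3 = 4
h_27 = 6·4 + 1·1 + 4·0 = 4
h_28 = 6·4 + 1·4 + 4·1 = 4
h_29 = 6·4 + 1·4 + 4·4 = 2
h_30 = 6·2 + 1·4 + 4·4 = 4
h_31 = 6·4 + 1·2 + 4·4 = 0
h_32 = 6·0 + 1·4 + 4·2 = 5
h_33 = 6·5 + 1·0 + 4·4 = 4
h_34 = 6·4 + 1·5 + 4·0 = 1
h_35 = 6·1 + 1·4 + 4·5 = 2
h_36 = 6·2 + 1·1 + 4·4 = 1
h_37 = 6·1 + 1·2 + 4·1 = 5
h_38 = 6·5 + 1·1 + 4·2 = 4
h_39 = 6·4 + 1·5 + 4·1 = 5
h_40 = 6·5 + 1·4 + 4·5 = 5
h_41 = 6·5 + 1·5 + 4·4 = 2
h_42 = 6·2 + 1·5 + 4·5 = 2
h_43 = 6·2 + 1·2 + 4·5 = 6
h_44 = 6·6 + 1·2 + 4·2 = 4
h_45 = 6·4 + 1·6 + 4·2 = 3
h_46 = 6·3 + 1·4 + 4·6 = 4
h_47 = 6·4 + 1·3 + 4·4 = 1
h_48 = 6·1 + 1·4 + 4·3 = 1
h_49 = 6·1 + 1·1 + 4·4 = 2
h_50 = 6·2 + 1·1 + 4·1 = 3
h_51 = 6·3 + 1·2 + 4·1 = 3
h_52 = 6·3 + 1·3 + 4·2 = 1
h_53 = 6·1 + 1·3 + 4·3 = 0
h_54 = 6·0 + 1·1 + 4·3 = 6
h_55 = 6·6 + 1·0 + 4·1 = 5
h_56 = 6·5 + 1·6 + 4·0 = 1

1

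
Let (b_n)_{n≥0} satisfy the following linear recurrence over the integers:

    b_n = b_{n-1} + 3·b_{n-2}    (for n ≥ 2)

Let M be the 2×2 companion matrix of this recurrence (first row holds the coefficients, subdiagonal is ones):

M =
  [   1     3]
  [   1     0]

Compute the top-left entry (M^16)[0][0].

(M^16)[0][0] is the top entry after applying M 16 times to the unit state (1, 0). Equivalently it is h_{17} for the auxiliary sequence (h_n) obeying the same recurrence with h_1 = 1 and h_i = 0 for 0 ≤ i < 1:
h_2 = 1·1 + 3·0 = 1
h_3 = 1·1 + 3·1 = 4
h_4 = 1·4 + 3·1 = 7
h_5 = 1·7 + 3·4 = 19
h_6 = 1·19 + 3·7 = 40
h_7 = 1·40 + 3·19 = 97
h_8 = 1·97 + 3·40 = 217
h_9 = 1·217 + 3·97 = 508
h_10 = 1·508 + 3·217 = 1159
h_11 = 1·1159 + 3·508 = 2683
h_12 = 1·2683 + 3·1159 = 6160
h_13 = 1·6160 + 3·2683 = 14209
h_14 = 1·14209 + 3·6160 = 32689
h_15 = 1·32689 + 3·14209 = 75316
h_16 = 1·75316 + 3·32689 = 173383
h_17 = 1·173383 + 3·75316 = 399331

399331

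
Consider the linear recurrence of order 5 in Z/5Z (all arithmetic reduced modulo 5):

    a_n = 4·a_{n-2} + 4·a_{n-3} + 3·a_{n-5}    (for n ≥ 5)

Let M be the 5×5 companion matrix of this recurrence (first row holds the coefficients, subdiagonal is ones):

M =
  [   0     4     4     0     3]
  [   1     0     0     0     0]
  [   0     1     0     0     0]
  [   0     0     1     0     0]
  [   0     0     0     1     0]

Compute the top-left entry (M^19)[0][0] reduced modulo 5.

(M^19)[0][0] is the top entry after applying M 19 times to the unit state (1, 0, 0, 0, 0). Equivalently it is h_{23} for the auxiliary sequence (h_n) obeying the same recurrence with h_4 = 1 and h_i = 0 for 0 ≤ i < 4:
h_5 = 0·1 + 4·0 + 4·0 + 0·0 + 3·0 = 0
h_6 = 0·0 + 4·1 + 4·0 + 0·0 + 3·0 = 4
h_7 = 0·4 + 4·0 + 4·1 + 0·0 + 3·0 = 4
h_8 = 0·4 + 4·4 + 4·0 + 0·1 + 3·0 = 1
h_9 = 0·1 + 4·4 + 4·4 + 0·0 + 3·1 = 0
h_10 = 0·0 + 4·1 + 4·4 + 0·4 + 3·0 = 0
h_11 = 0·0 + 4·0 + 4·1 + 0·4 + 3·4 = 1
h_12 = 0·1 + 4·0 + 4·0 + 0·1 + 3·4 = 2
h_13 = 0·2 + 4·1 + 4·0 + 0·0 + 3·1 = 2
h_14 = 0·2 + 4·2 + 4·1 + 0·0 + 3·0 = 2
h_15 = 0·2 + 4·2 + 4·2 + 0·1 + 3·0 = 1
h_16 = 0·1 + 4·2 + 4·2 + 0·2 + 3·1 = 4
h_17 = 0·4 + 4·1 + 4·2 + 0·2 + 3·2 = 3
h_18 = 0·3 + 4·4 + 4·1 + 0·2 + 3·2 = 1
h_19 = 0·1 + 4·3 + 4·4 + 0·1 + 3·2 = 4
h_20 = 0·4 + 4·1 + 4·3 + 0·4 + 3·1 = 4
h_21 = 0·4 + 4·4 + 4·1 + 0·3 + 3·4 = 2
h_22 = 0·2 + 4·4 + 4·4 + 0·1 + 3·3 = 1
h_23 = 0·1 + 4·2 + 4·4 + 0·4 + 3·1 = 2

2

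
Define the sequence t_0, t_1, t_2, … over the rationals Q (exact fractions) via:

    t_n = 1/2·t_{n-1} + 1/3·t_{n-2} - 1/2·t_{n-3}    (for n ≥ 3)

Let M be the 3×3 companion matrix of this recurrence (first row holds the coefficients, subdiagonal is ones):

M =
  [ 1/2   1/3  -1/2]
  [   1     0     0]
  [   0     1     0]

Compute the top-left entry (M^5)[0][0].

-11/32

(M^5)[0][0] is the top entry after applying M 5 times to the unit state (1, 0, 0). Equivalently it is h_{7} for the auxiliary sequence (h_n) obeying the same recurrence with h_2 = 1 and h_i = 0 for 0 ≤ i < 2:
h_3 = 1/2·1 + 1/3·0 + -1/2·0 = 1/2
h_4 = 1/2·1/2 + 1/3·1 + -1/2·0 = 7/12
h_5 = 1/2·7/12 + 1/3·1/2 + -1/2·1 = -1/24
h_6 = 1/2·-1/24 + 1/3·7/12 + -1/2·1/2 = -11/144
h_7 = 1/2·-11/144 + 1/3·-1/24 + -1/2·7/12 = -11/32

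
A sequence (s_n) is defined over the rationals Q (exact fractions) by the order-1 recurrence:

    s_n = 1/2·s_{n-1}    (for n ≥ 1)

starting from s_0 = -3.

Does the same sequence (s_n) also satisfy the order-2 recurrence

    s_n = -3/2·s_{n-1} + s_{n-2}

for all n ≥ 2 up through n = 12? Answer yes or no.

yes

Terms s_0..s_12: -3, -3/2, -3/4, -3/8, -3/16, -3/32, -3/64, -3/128, -3/256, -3/512, -3/1024, -3/2048, -3/4096
n=2: candidate gives -3/4, actual s_2 = -3/4 ✓
n=3: candidate gives -3/8, actual s_3 = -3/8 ✓
n=4: candidate gives -3/16, actual s_4 = -3/16 ✓
n=5: candidate gives -3/32, actual s_5 = -3/32 ✓
n=6: candidate gives -3/64, actual s_6 = -3/64 ✓
n=7: candidate gives -3/128, actual s_7 = -3/128 ✓
n=8: candidate gives -3/256, actual s_8 = -3/256 ✓
n=9: candidate gives -3/512, actual s_9 = -3/512 ✓
n=10: candidate gives -3/1024, actual s_10 = -3/1024 ✓
n=11: candidate gives -3/2048, actual s_11 = -3/2048 ✓
n=12: candidate gives -3/4096, actual s_12 = -3/4096 ✓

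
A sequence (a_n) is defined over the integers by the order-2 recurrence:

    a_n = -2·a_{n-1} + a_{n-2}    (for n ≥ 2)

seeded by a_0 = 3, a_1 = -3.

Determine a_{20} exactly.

a_2 = -2·-3 + 1·3 = 9
a_3 = -2·9 + 1·-3 = -21
a_4 = -2·-21 + 1·9 = 51
a_5 = -2·51 + 1·-21 = -123
a_6 = -2·-123 + 1·51 = 297
a_7 = -2·297 + 1·-123 = -717
a_8 = -2·-717 + 1·297 = 1731
a_9 = -2·1731 + 1·-717 = -4179
a_10 = -2·-4179 + 1·1731 = 10089
a_11 = -2·10089 + 1·-4179 = -24357
a_12 = -2·-24357 + 1·10089 = 58803
a_13 = -2·58803 + 1·-24357 = -141963
a_14 = -2·-141963 + 1·58803 = 342729
a_15 = -2·342729 + 1·-141963 = -827421
a_16 = -2·-827421 + 1·342729 = 1997571
a_17 = -2·1997571 + 1·-827421 = -4822563
a_18 = -2·-4822563 + 1·1997571 = 11642697
a_19 = -2·11642697 + 1·-4822563 = -28107957
a_20 = -2·-28107957 + 1·11642697 = 67858611

67858611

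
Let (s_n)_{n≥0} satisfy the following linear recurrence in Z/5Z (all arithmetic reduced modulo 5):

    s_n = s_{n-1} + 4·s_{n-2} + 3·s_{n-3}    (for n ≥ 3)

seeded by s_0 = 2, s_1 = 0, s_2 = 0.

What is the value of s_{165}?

3

s_3 = 1·0 + 4·0 + 3·2 = 1
s_4 = 1·1 + 4·0 + 3·0 = 1
s_5 = 1·1 + 4·1 + 3·0 = 0
s_6 = 1·0 + 4·1 + 3·1 = 2
s_7 = 1·2 + 4·0 + 3·1 = 0
s_8 = 1·0 + 4·2 + 3·0 = 3
s_9 = 1·3 + 4·0 + 3·2 = 4
s_10 = 1·4 + 4·3 + 3·0 = 1
s_11 = 1·1 + 4·4 + 3·3 = 1
s_12 = 1·1 + 4·1 + 3·4 = 2
s_13 = 1·2 + 4·1 + 3·1 = 4
s_14 = 1·4 + 4·2 + 3·1 = 0
s_15 = 1·0 + 4·4 + 3·2 = 2
s_16 = 1·2 + 4·0 + 3·4 = 4
s_17 = 1·4 + 4·2 + 3·0 = 2
s_18 = 1·2 + 4·4 + 3·2 = 4
s_19 = 1·4 + 4·2 + 3·4 = 4
s_20 = 1·4 + 4·4 + 3·2 = 1
s_21 = 1·1 + 4·4 + 3·4 = 4
s_22 = 1·4 + 4·1 + 3·4 = 0
s_23 = 1·0 + 4·4 + 3·1 = 4
s_24 = 1·4 + 4·0 + 3·4 = 1
s_25 = 1·1 + 4·4 + 3·0 = 2
s_26 = 1·2 + 4·1 + 3·4 = 3
s_27 = 1·3 + 4·2 + 3·1 = 4
s_28 = 1·4 + 4·3 + 3·2 = 2
s_29 = 1·2 + 4·4 + 3·3 = 2
s_30 = 1·2 + 4·2 + 3·4 = 2
s_31 = 1·2 + 4·2 + 3·2 = 1
s_32 = 1·1 + 4·2 + 3·2 = 0
s_33 = 1·0 + 4·1 + 3·2 = 0
s_34 = 1·0 + 4·0 + 3·1 = 3
s_35 = 1·3 + 4·0 + 3·0 = 3
s_36 = 1·3 + 4·3 + 3·0 = 0
s_37 = 1·0 + 4·3 + 3·3 = 1
s_38 = 1·1 + 4·0 + 3·3 = 0
s_39 = 1·0 + 4·1 + 3·0 = 4
s_40 = 1·4 + 4·0 + 3·1 = 2
s_41 = 1·2 + 4·4 + 3·0 = 3
s_42 = 1·3 + 4·2 + 3·4 = 3
s_43 = 1·3 + 4·3 + 3·2 = 1
s_44 = 1·1 + 4·3 + 3·3 = 2
s_45 = 1·2 + 4·1 + 3·3 = 0
s_46 = 1·0 + 4·2 + 3·1 = 1
s_47 = 1·1 + 4·0 + 3·2 = 2
s_48 = 1·2 + 4·1 + 3·0 = 1
s_49 = 1·1 + 4·2 + 3·1 = 2
s_50 = 1·2 + 4·1 + 3·2 = 2
s_51 = 1·2 + 4·2 + 3·1 = 3
s_52 = 1·3 + 4·2 + 3·2 = 2
s_53 = 1·2 + 4·3 + 3·2 = 0
s_54 = 1·0 + 4·2 + 3·3 = 2
s_55 = 1·2 + 4·0 + 3·2 = 3
s_56 = 1·3 + 4·2 + 3·0 = 1
s_57 = 1·1 + 4·3 + 3·2 = 4
s_58 = 1·4 + 4·1 + 3·3 = 2
s_59 = 1·2 + 4·4 + 3·1 = 1
s_60 = 1·1 + 4·2 + 3·4 = 1
s_61 = 1·1 + 4·1 + 3·2 = 1
s_62 = 1·1 + 4·1 + 3·1 = 3
s_63 = 1·3 + 4·1 + 3·1 = 0
s_64 = 1·0 + 4·3 + 3·1 = 0
s_65 = 1·0 + 4·0 + 3·3 = 4
s_66 = 1·4 + 4·0 + 3·0 = 4
s_67 = 1·4 + 4·4 + 3·0 = 0
s_68 = 1·0 + 4·4 + 3·4 = 3
s_69 = 1·3 + 4·0 + 3·4 = 0
s_70 = 1·0 + 4·3 + 3·0 = 2
s_71 = 1·2 + 4·0 + 3·3 = 1
s_72 = 1·1 + 4·2 + 3·0 = 4
s_73 = 1·4 + 4·1 + 3·2 = 4
s_74 = 1·4 + 4·4 + 3·1 = 3
s_75 = 1·3 + 4·4 + 3·4 = 1
s_76 = 1·1 + 4·3 + 3·4 = 0
s_77 = 1·0 + 4·1 + 3·3 = 3
s_78 = 1·3 + 4·0 + 3·1 = 1
s_79 = 1·1 + 4·3 + 3·0 = 3
s_80 = 1·3 + 4·1 + 3·3 = 1
s_81 = 1·1 + 4·3 + 3·1 = 1
s_82 = 1·1 + 4·1 + 3·3 = 4
s_83 = 1·4 + 4·1 + 3·1 = 1
s_84 = 1·1 + 4·4 + 3·1 = 0
s_85 = 1·0 + 4·1 + 3·4 = 1
s_86 = 1·1 + 4·0 + 3·1 = 4
s_87 = 1·4 + 4·1 + 3·0 = 3
s_88 = 1·3 + 4·4 + 3·1 = 2
s_89 = 1·2 + 4·3 + 3·4 = 1
s_90 = 1·1 + 4·2 + 3·3 = 3
s_91 = 1·3 + 4·1 + 3·2 = 3
s_92 = 1·3 + 4·3 + 3·1 = 3
s_93 = 1·3 + 4·3 + 3·3 = 4
s_94 = 1·4 + 4·3 + 3·3 = 0
s_95 = 1·0 + 4·4 + 3·3 = 0
s_96 = 1·0 + 4·0 + 3·4 = 2
s_97 = 1·2 + 4·0 + 3·0 = 2
s_98 = 1·2 + 4·2 + 3·0 = 0
s_99 = 1·0 + 4·2 + 3·2 = 4
s_100 = 1·4 + 4·0 + 3·2 = 0
s_101 = 1·0 + 4·4 + 3·0 = 1
s_102 = 1·1 + 4·0 + 3·4 = 3
s_103 = 1·3 + 4·1 + 3·0 = 2
s_104 = 1·2 + 4·3 + 3·1 = 2
s_105 = 1·2 + 4·2 + 3·3 = 4
s_106 = 1·4 + 4·2 + 3·2 = 3
s_107 = 1·3 + 4·4 + 3·2 = 0
s_108 = 1·0 + 4·3 + 3·4 = 4
s_109 = 1·4 + 4·0 + 3·3 = 3
s_110 = 1·3 + 4·4 + 3·0 = 4
s_111 = 1·4 + 4·3 + 3·4 = 3
s_112 = 1·3 + 4·4 + 3·3 = 3
s_113 = 1·3 + 4·3 + 3·4 = 2
s_114 = 1·2 + 4·3 + 3·3 = 3
s_115 = 1·3 + 4·2 + 3·3 = 0
s_116 = 1·0 + 4·3 + 3·2 = 3
s_117 = 1·3 + 4·0 + 3·3 = 2
s_118 = 1·2 + 4·3 + 3·0 = 4
s_119 = 1·4 + 4·2 + 3·3 = 1
s_120 = 1·1 + 4·4 + 3·2 = 3
s_121 = 1·3 + 4·1 + 3·4 = 4
s_122 = 1·4 + 4·3 + 3·1 = 4
s_123 = 1·4 + 4·4 + 3·3 = 4
s_124 = 1·4 + 4·4 + 3·4 = 2
s_125 = 1·2 + 4·4 + 3·4 = 0
s_126 = 1·0 + 4·2 + 3·4 = 0
s_127 = 1·0 + 4·0 + 3·2 = 1
s_128 = 1·1 + 4·0 + 3·0 = 1
s_129 = 1·1 + 4·1 + 3·0 = 0
s_130 = 1·0 + 4·1 + 3·1 = 2
s_131 = 1·2 + 4·0 + 3·1 = 0
s_132 = 1·0 + 4·2 + 3·0 = 3
s_133 = 1·3 + 4·0 + 3·2 = 4
s_134 = 1·4 + 4·3 + 3·0 = 1
s_135 = 1·1 + 4·4 + 3·3 = 1
s_136 = 1·1 + 4·1 + 3·4 = 2
s_137 = 1·2 + 4·1 + 3·1 = 4
s_138 = 1·4 + 4·2 + 3·1 = 0
s_139 = 1·0 + 4·4 + 3·2 = 2
s_140 = 1·2 + 4·0 + 3·4 = 4
s_141 = 1·4 + 4·2 + 3·0 = 2
s_142 = 1·2 + 4·4 + 3·2 = 4
s_143 = 1·4 + 4·2 + 3·4 = 4
s_144 = 1·4 + 4·4 + 3·2 = 1
s_145 = 1·1 + 4·4 + 3·4 = 4
s_146 = 1·4 + 4·1 + 3·4 = 0
s_147 = 1·0 + 4·4 + 3·1 = 4
s_148 = 1·4 + 4·0 + 3·4 = 1
s_149 = 1·1 + 4·4 + 3·0 = 2
s_150 = 1·2 + 4·1 + 3·4 = 3
s_151 = 1·3 + 4·2 + 3·1 = 4
s_152 = 1·4 + 4·3 + 3·2 = 2
s_153 = 1·2 + 4·4 + 3·3 = 2
s_154 = 1·2 + 4·2 + 3·4 = 2
s_155 = 1·2 + 4·2 + 3·2 = 1
s_156 = 1·1 + 4·2 + 3·2 = 0
s_157 = 1·0 + 4·1 + 3·2 = 0
s_158 = 1·0 + 4·0 + 3·1 = 3
s_159 = 1·3 + 4·0 + 3·0 = 3
s_160 = 1·3 + 4·3 + 3·0 = 0
s_161 = 1·0 + 4·3 + 3·3 = 1
s_162 = 1·1 + 4·0 + 3·3 = 0
s_163 = 1·0 + 4·1 + 3·0 = 4
s_164 = 1·4 + 4·0 + 3·1 = 2
s_165 = 1·2 + 4·4 + 3·0 = 3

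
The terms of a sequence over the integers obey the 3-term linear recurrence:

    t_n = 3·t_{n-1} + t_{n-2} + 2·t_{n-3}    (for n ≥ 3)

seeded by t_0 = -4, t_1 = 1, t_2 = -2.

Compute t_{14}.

-9509422

t_3 = 3·-2 + 1·1 + 2·-4 = -13
t_4 = 3·-13 + 1·-2 + 2·1 = -39
t_5 = 3·-39 + 1·-13 + 2·-2 = -134
t_6 = 3·-134 + 1·-39 + 2·-13 = -467
t_7 = 3·-467 + 1·-134 + 2·-39 = -1613
t_8 = 3·-1613 + 1·-467 + 2·-134 = -5574
t_9 = 3·-5574 + 1·-1613 + 2·-467 = -19269
t_10 = 3·-19269 + 1·-5574 + 2·-1613 = -66607
t_11 = 3·-66607 + 1·-19269 + 2·-5574 = -230238
t_12 = 3·-230238 + 1·-66607 + 2·-19269 = -795859
t_13 = 3·-795859 + 1·-230238 + 2·-66607 = -2751029
t_14 = 3·-2751029 + 1·-795859 + 2·-230238 = -9509422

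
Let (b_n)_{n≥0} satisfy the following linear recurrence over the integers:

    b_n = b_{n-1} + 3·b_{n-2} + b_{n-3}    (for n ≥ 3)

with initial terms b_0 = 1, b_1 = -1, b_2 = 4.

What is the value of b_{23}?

197754482

b_3 = 1·4 + 3·-1 + 1·1 = 2
b_4 = 1·2 + 3·4 + 1·-1 = 13
b_5 = 1·13 + 3·2 + 1·4 = 23
b_6 = 1·23 + 3·13 + 1·2 = 64
b_7 = 1·64 + 3·23 + 1·13 = 146
b_8 = 1·146 + 3·64 + 1·23 = 361
b_9 = 1·361 + 3·146 + 1·64 = 863
b_10 = 1·863 + 3·361 + 1·146 = 2092
b_11 = 1·2092 + 3·863 + 1·361 = 5042
b_12 = 1·5042 + 3·2092 + 1·863 = 12181
b_13 = 1·12181 + 3·5042 + 1·2092 = 29399
b_14 = 1·29399 + 3·12181 + 1·5042 = 70984
b_15 = 1·70984 + 3·29399 + 1·12181 = 171362
b_16 = 1·171362 + 3·70984 + 1·29399 = 413713
b_17 = 1·413713 + 3·171362 + 1·70984 = 998783
b_18 = 1·998783 + 3·413713 + 1·171362 = 2411284
b_19 = 1·2411284 + 3·998783 + 1·413713 = 5821346
b_20 = 1·5821346 + 3·2411284 + 1·998783 = 14053981
b_21 = 1·14053981 + 3·5821346 + 1·2411284 = 33929303
b_22 = 1·33929303 + 3·14053981 + 1·5821346 = 81912592
b_23 = 1·81912592 + 3·33929303 + 1·14053981 = 197754482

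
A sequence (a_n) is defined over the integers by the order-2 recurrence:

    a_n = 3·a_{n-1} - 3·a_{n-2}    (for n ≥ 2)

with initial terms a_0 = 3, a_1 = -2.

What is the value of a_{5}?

a_2 = 3·-2 + -3·3 = -15
a_3 = 3·-15 + -3·-2 = -39
a_4 = 3·-39 + -3·-15 = -72
a_5 = 3·-72 + -3·-39 = -99

-99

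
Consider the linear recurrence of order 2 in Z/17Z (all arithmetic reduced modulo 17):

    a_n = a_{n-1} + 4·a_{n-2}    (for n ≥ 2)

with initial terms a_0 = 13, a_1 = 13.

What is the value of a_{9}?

a_2 = 1·13 + 4·13 = 14
a_3 = 1·14 + 4·13 = 15
a_4 = 1·15 + 4·14 = 3
a_5 = 1·3 + 4·15 = 12
a_6 = 1·12 + 4·3 = 7
a_7 = 1·7 + 4·12 = 4
a_8 = 1·4 + 4·7 = 15
a_9 = 1·15 + 4·4 = 14

14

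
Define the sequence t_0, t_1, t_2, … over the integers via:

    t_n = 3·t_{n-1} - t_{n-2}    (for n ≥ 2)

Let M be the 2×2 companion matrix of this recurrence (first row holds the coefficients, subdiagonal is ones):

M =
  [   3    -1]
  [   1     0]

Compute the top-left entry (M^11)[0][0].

(M^11)[0][0] is the top entry after applying M 11 times to the unit state (1, 0). Equivalently it is h_{12} for the auxiliary sequence (h_n) obeying the same recurrence with h_1 = 1 and h_i = 0 for 0 ≤ i < 1:
h_2 = 3·1 + -1·0 = 3
h_3 = 3·3 + -1·1 = 8
h_4 = 3·8 + -1·3 = 21
h_5 = 3·21 + -1·8 = 55
h_6 = 3·55 + -1·21 = 144
h_7 = 3·144 + -1·55 = 377
h_8 = 3·377 + -1·144 = 987
h_9 = 3·987 + -1·377 = 2584
h_10 = 3·2584 + -1·987 = 6765
h_11 = 3·6765 + -1·2584 = 17711
h_12 = 3·17711 + -1·6765 = 46368

46368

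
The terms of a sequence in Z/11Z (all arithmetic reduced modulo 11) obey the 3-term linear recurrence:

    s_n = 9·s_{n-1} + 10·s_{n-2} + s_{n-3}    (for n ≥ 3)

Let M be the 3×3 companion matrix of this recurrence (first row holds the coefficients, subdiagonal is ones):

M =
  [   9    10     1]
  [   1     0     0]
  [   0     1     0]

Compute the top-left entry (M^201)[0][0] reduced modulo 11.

5

(M^201)[0][0] is the top entry after applying M 201 times to the unit state (1, 0, 0). Equivalently it is h_{203} for the auxiliary sequence (h_n) obeying the same recurrence with h_2 = 1 and h_i = 0 for 0 ≤ i < 2:
h_3 = 9·1 + 10·0 + 1·0 = 9
h_4 = 9·9 + 10·1 + 1·0 = 3
h_5 = 9·3 + 10·9 + 1·1 = 8
h_6 = 9·8 + 10·3 + 1·9 = 1
h_7 = 9·1 + 10·8 + 1·3 = 4
h_8 = 9·4 + 10·1 + 1·8 = 10
h_9 = 9·10 + 10·4 + 1·1 = 10
h_10 = 9·10 + 10·10 + 1·4 = 7
h_11 = 9·7 + 10·10 + 1·10 = 8
h_12 = 9·8 + 10·7 + 1·10 = 9
h_13 = 9·9 + 10·8 + 1·7 = 3
h_14 = 9·3 + 10·9 + 1·8 = 4
h_15 = 9·4 + 10·3 + 1·9 = 9
h_16 = 9·9 + 10·4 + 1·3 = 3
h_17 = 9·3 + 10·9 + 1·4 = 0
h_18 = 9·0 + 10·3 + 1·9 = 6
h_19 = 9·6 + 10·0 + 1·3 = 2
h_20 = 9·2 + 10·6 + 1·0 = 1
h_21 = 9·1 + 10·2 + 1·6 = 2
h_22 = 9·2 + 10·1 + 1·2 = 8
h_23 = 9·8 + 10·2 + 1·1 = 5
h_24 = 9·5 + 10·8 + 1·2 = 6
h_25 = 9·6 + 10·5 + 1·8 = 2
h_26 = 9·2 + 10·6 + 1·5 = 6
h_27 = 9·6 + 10·2 + 1·6 = 3
h_28 = 9·3 + 10·6 + 1·2 = 1
h_29 = 9·1 + 10·3 + 1·6 = 1
h_30 = 9·1 + 10·1 + 1·3 = 0
h_31 = 9·0 + 10·1 + 1·1 = 0
h_32 = 9·0 + 10·0 + 1·1 = 1
(h_30, h_31, h_32) = (0, 0, 1) = (h_0, h_1, h_2), so the sequence has period 30.
203 ≡ 23 (mod 30), hence h_203 = h_23 = 5.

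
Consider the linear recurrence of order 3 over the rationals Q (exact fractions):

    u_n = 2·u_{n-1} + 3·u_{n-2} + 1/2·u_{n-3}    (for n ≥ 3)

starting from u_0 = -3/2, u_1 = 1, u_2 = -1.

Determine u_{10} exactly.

-8855/8

u_3 = 2·-1 + 3·1 + 1/2·-3/2 = 1/4
u_4 = 2·1/4 + 3·-1 + 1/2·1 = -2
u_5 = 2·-2 + 3·1/4 + 1/2·-1 = -15/4
u_6 = 2·-15/4 + 3·-2 + 1/2·1/4 = -107/8
u_7 = 2·-107/8 + 3·-15/4 + 1/2·-2 = -39
u_8 = 2·-39 + 3·-107/8 + 1/2·-15/4 = -120
u_9 = 2·-120 + 3·-39 + 1/2·-107/8 = -5819/16
u_10 = 2·-5819/16 + 3·-120 + 1/2·-39 = -8855/8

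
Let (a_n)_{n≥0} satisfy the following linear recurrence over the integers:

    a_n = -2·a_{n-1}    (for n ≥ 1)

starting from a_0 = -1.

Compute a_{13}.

8192

a_1 = -2·-1 = 2
a_2 = -2·2 = -4
a_3 = -2·-4 = 8
a_4 = -2·8 = -16
a_5 = -2·-16 = 32
a_6 = -2·32 = -64
a_7 = -2·-64 = 128
a_8 = -2·128 = -256
a_9 = -2·-256 = 512
a_10 = -2·512 = -1024
a_11 = -2·-1024 = 2048
a_12 = -2·2048 = -4096
a_13 = -2·-4096 = 8192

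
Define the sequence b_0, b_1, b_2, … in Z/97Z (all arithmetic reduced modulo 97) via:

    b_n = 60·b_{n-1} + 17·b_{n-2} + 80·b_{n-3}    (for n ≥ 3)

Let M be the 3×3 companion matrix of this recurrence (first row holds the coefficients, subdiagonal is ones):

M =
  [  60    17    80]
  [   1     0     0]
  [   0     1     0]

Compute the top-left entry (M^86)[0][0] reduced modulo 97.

52

(M^86)[0][0] is the top entry after applying M 86 times to the unit state (1, 0, 0). Equivalently it is h_{88} for the auxiliary sequence (h_n) obeying the same recurrence with h_2 = 1 and h_i = 0 for 0 ≤ i < 2:
h_3 = 60·1 + 17·0 + 80·0 = 60
h_4 = 60·60 + 17·1 + 80·0 = 28
h_5 = 60·28 + 17·60 + 80·1 = 64
h_6 = 60·64 + 17·28 + 80·60 = 95
h_7 = 60·95 + 17·64 + 80·28 = 7
h_8 = 60·7 + 17·95 + 80·64 = 74
h_9 = 60·74 + 17·7 + 80·95 = 34
h_10 = 60·34 + 17·74 + 80·7 = 75
h_11 = 60·75 + 17·34 + 80·74 = 37
h_12 = 60·37 + 17·75 + 80·34 = 7
h_13 = 60·7 + 17·37 + 80·75 = 65
h_14 = 60·65 + 17·7 + 80·37 = 92
h_15 = 60·92 + 17·65 + 80·7 = 7
h_16 = 60·7 + 17·92 + 80·65 = 6
h_17 = 60·6 + 17·7 + 80·92 = 79
h_18 = 60·79 + 17·6 + 80·7 = 67
h_19 = 60·67 + 17·79 + 80·6 = 23
h_20 = 60·23 + 17·67 + 80·79 = 12
h_21 = 60·12 + 17·23 + 80·67 = 69
h_22 = 60·69 + 17·12 + 80·23 = 73
h_23 = 60·73 + 17·69 + 80·12 = 14
h_24 = 60·14 + 17·73 + 80·69 = 35
h_25 = 60·35 + 17·14 + 80·73 = 30
h_26 = 60·30 + 17·35 + 80·14 = 23
h_27 = 60·23 + 17·30 + 80·35 = 34
h_28 = 60·34 + 17·23 + 80·30 = 78
h_29 = 60·78 + 17·34 + 80·23 = 17
h_30 = 60·17 + 17·78 + 80·34 = 22
h_31 = 60·22 + 17·17 + 80·78 = 89
h_32 = 60·89 + 17·22 + 80·17 = 90
h_33 = 60·90 + 17·89 + 80·22 = 40
h_34 = 60·40 + 17·90 + 80·89 = 89
h_35 = 60·89 + 17·40 + 80·90 = 28
h_36 = 60·28 + 17·89 + 80·40 = 88
h_37 = 60·88 + 17·28 + 80·89 = 72
h_38 = 60·72 + 17·88 + 80·28 = 5
h_39 = 60·5 + 17·72 + 80·88 = 28
h_40 = 60·28 + 17·5 + 80·72 = 56
h_41 = 60·56 + 17·28 + 80·5 = 65
h_42 = 60·65 + 17·56 + 80·28 = 11
h_43 = 60·11 + 17·65 + 80·56 = 37
h_44 = 60·37 + 17·11 + 80·65 = 41
h_45 = 60·41 + 17·37 + 80·11 = 89
h_46 = 60·89 + 17·41 + 80·37 = 73
h_47 = 60·73 + 17·89 + 80·41 = 55
h_48 = 60·55 + 17·73 + 80·89 = 21
h_49 = 60·21 + 17·55 + 80·73 = 81
h_50 = 60·81 + 17·21 + 80·55 = 14
h_51 = 60·14 + 17·81 + 80·21 = 17
h_52 = 60·17 + 17·14 + 80·81 = 75
h_53 = 60·75 + 17·17 + 80·14 = 89
h_54 = 60·89 + 17·75 + 80·17 = 21
h_55 = 60·21 + 17·89 + 80·75 = 43
h_56 = 60·43 + 17·21 + 80·89 = 66
h_57 = 60·66 + 17·43 + 80·21 = 66
h_58 = 60·66 + 17·66 + 80·43 = 83
h_59 = 60·83 + 17·66 + 80·66 = 33
h_60 = 60·33 + 17·83 + 80·66 = 38
h_61 = 60·38 + 17·33 + 80·83 = 72
h_62 = 60·72 + 17·38 + 80·33 = 40
h_63 = 60·40 + 17·72 + 80·38 = 68
h_64 = 60·68 + 17·40 + 80·72 = 44
h_65 = 60·44 + 17·68 + 80·40 = 12
h_66 = 60·12 + 17·44 + 80·68 = 21
h_67 = 60·21 + 17·12 + 80·44 = 37
h_68 = 60·37 + 17·21 + 80·12 = 45
h_69 = 60·45 + 17·37 + 80·21 = 62
h_70 = 60·62 + 17·45 + 80·37 = 73
h_71 = 60·73 + 17·62 + 80·45 = 13
h_72 = 60·13 + 17·73 + 80·62 = 94
h_73 = 60·94 + 17·13 + 80·73 = 61
h_74 = 60·61 + 17·94 + 80·13 = 90
h_75 = 60·90 + 17·61 + 80·94 = 86
h_76 = 60·86 + 17·90 + 80·61 = 27
h_77 = 60·27 + 17·86 + 80·90 = 0
h_78 = 60·0 + 17·27 + 80·86 = 64
h_79 = 60·64 + 17·0 + 80·27 = 83
h_80 = 60·83 + 17·64 + 80·0 = 54
h_81 = 60·54 + 17·83 + 80·64 = 71
h_82 = 60·71 + 17·54 + 80·83 = 81
h_83 = 60·81 + 17·71 + 80·54 = 8
h_84 = 60·8 + 17·81 + 80·71 = 68
h_85 = 60·68 + 17·8 + 80·81 = 26
h_86 = 60·26 + 17·68 + 80·8 = 58
h_87 = 60·58 + 17·26 + 80·68 = 50
h_88 = 60·50 + 17·58 + 80·26 = 52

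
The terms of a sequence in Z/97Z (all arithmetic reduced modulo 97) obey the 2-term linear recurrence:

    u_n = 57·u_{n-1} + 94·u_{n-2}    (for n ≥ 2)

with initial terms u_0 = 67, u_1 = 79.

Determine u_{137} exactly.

86

u_2 = 57·79 + 94·67 = 34
u_3 = 57·34 + 94·79 = 52
u_4 = 57·52 + 94·34 = 49
u_5 = 57·49 + 94·52 = 18
u_6 = 57·18 + 94·49 = 6
u_7 = 57·6 + 94·18 = 94
u_8 = 57·94 + 94·6 = 5
u_9 = 57·5 + 94·94 = 3
u_10 = 57·3 + 94·5 = 59
u_11 = 57·59 + 94·3 = 56
u_12 = 57·56 + 94·59 = 8
u_13 = 57·8 + 94·56 = 94
u_14 = 57·94 + 94·8 = 96
u_15 = 57·96 + 94·94 = 49
u_16 = 57·49 + 94·96 = 80
u_17 = 57·80 + 94·49 = 48
u_18 = 57·48 + 94·80 = 71
u_19 = 57·71 + 94·48 = 23
u_20 = 57·23 + 94·71 = 31
u_21 = 57·31 + 94·23 = 49
u_22 = 57·49 + 94·31 = 81
u_23 = 57·81 + 94·49 = 8
u_24 = 57·8 + 94·81 = 19
u_25 = 57·19 + 94·8 = 89
u_26 = 57·89 + 94·19 = 69
u_27 = 57·69 + 94·89 = 77
u_28 = 57·77 + 94·69 = 11
u_29 = 57·11 + 94·77 = 8
u_30 = 57·8 + 94·11 = 35
u_31 = 57·35 + 94·8 = 31
u_32 = 57·31 + 94·35 = 13
u_33 = 57·13 + 94·31 = 66
u_34 = 57·66 + 94·13 = 37
u_35 = 57·37 + 94·66 = 68
u_36 = 57·68 + 94·37 = 79
u_37 = 57·79 + 94·68 = 31
u_38 = 57·31 + 94·79 = 75
u_39 = 57·75 + 94·31 = 11
u_40 = 57·11 + 94·75 = 14
u_41 = 57·14 + 94·11 = 86
u_42 = 57·86 + 94·14 = 10
u_43 = 57·10 + 94·86 = 21
u_44 = 57·21 + 94·10 = 3
u_45 = 57·3 + 94·21 = 11
u_46 = 57·11 + 94·3 = 36
u_47 = 57·36 + 94·11 = 79
u_48 = 57·79 + 94·36 = 30
u_49 = 57·30 + 94·79 = 18
u_50 = 57·18 + 94·30 = 63
u_51 = 57·63 + 94·18 = 45
u_52 = 57·45 + 94·63 = 48
u_53 = 57·48 + 94·45 = 79
u_54 = 57·79 + 94·48 = 91
u_55 = 57·91 + 94·79 = 3
u_56 = 57·3 + 94·91 = 92
u_57 = 57·92 + 94·3 = 94
u_58 = 57·94 + 94·92 = 38
u_59 = 57·38 + 94·94 = 41
u_60 = 57·41 + 94·38 = 89
u_61 = 57·89 + 94·41 = 3
u_62 = 57·3 + 94·89 = 1
u_63 = 57·1 + 94·3 = 48
u_64 = 57·48 + 94·1 = 17
u_65 = 57·17 + 94·48 = 49
u_66 = 57·49 + 94·17 = 26
u_67 = 57·26 + 94·49 = 74
u_68 = 57·74 + 94·26 = 66
u_69 = 57·66 + 94·74 = 48
u_70 = 57·48 + 94·66 = 16
u_71 = 57·16 + 94·48 = 89
u_72 = 57·89 + 94·16 = 78
u_73 = 57·78 + 94·89 = 8
u_74 = 57·8 + 94·78 = 28
u_75 = 57·28 + 94·8 = 20
u_76 = 57·20 + 94·28 = 86
u_77 = 57·86 + 94·20 = 89
u_78 = 57·89 + 94·86 = 62
u_79 = 57·62 + 94·89 = 66
u_80 = 57·66 + 94·62 = 84
u_81 = 57·84 + 94·66 = 31
u_82 = 57·31 + 94·84 = 60
u_83 = 57·60 + 94·31 = 29
u_84 = 57·29 + 94·60 = 18
u_85 = 57·18 + 94·29 = 66
u_86 = 57·66 + 94·18 = 22
u_87 = 57·22 + 94·66 = 86
u_88 = 57·86 + 94·22 = 83
u_89 = 57·83 + 94·86 = 11
u_90 = 57·11 + 94·83 = 87
u_91 = 57·87 + 94·11 = 76
u_92 = 57·76 + 94·87 = 94
u_93 = 57·94 + 94·76 = 86
u_94 = 57·86 + 94·94 = 61
u_95 = 57·61 + 94·86 = 18
u_96 = 57·18 + 94·61 = 67
u_97 = 57·67 + 94·18 = 79
u_98 = 57·79 + 94·67 = 34
u_99 = 57·34 + 94·79 = 52
u_100 = 57·52 + 94·34 = 49
u_101 = 57·49 + 94·52 = 18
u_102 = 57·18 + 94·49 = 6
u_103 = 57·6 + 94·18 = 94
u_104 = 57·94 + 94·6 = 5
u_105 = 57·5 + 94·94 = 3
u_106 = 57·3 + 94·5 = 59
u_107 = 57·59 + 94·3 = 56
u_108 = 57·56 + 94·59 = 8
u_109 = 57·8 + 94·56 = 94
u_110 = 57·94 + 94·8 = 96
u_111 = 57·96 + 94·94 = 49
u_112 = 57·49 + 94·96 = 80
u_113 = 57·80 + 94·49 = 48
u_114 = 57·48 + 94·80 = 71
u_115 = 57·71 + 94·48 = 23
u_116 = 57·23 + 94·71 = 31
u_117 = 57·31 + 94·23 = 49
u_118 = 57·49 + 94·31 = 81
u_119 = 57·81 + 94·49 = 8
u_120 = 57·8 + 94·81 = 19
u_121 = 57·19 + 94·8 = 89
u_122 = 57·89 + 94·19 = 69
u_123 = 57·69 + 94·89 = 77
u_124 = 57·77 + 94·69 = 11
u_125 = 57·11 + 94·77 = 8
u_126 = 57·8 + 94·11 = 35
u_127 = 57·35 + 94·8 = 31
u_128 = 57·31 + 94·35 = 13
u_129 = 57·13 + 94·31 = 66
u_130 = 57·66 + 94·13 = 37
u_131 = 57·37 + 94·66 = 68
u_132 = 57·68 + 94·37 = 79
u_133 = 57·79 + 94·68 = 31
u_134 = 57·31 + 94·79 = 75
u_135 = 57·75 + 94·31 = 11
u_136 = 57·11 + 94·75 = 14
u_137 = 57·14 + 94·11 = 86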